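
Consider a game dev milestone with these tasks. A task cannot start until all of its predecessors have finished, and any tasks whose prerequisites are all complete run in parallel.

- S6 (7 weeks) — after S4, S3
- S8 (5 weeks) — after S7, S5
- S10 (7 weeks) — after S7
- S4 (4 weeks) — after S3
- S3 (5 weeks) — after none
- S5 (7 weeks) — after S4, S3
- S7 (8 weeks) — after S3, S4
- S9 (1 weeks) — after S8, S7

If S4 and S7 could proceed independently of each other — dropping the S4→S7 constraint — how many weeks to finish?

Original critical path: S3→S4→S7→S10 = 5+4+8+7 = 24 ⇒ 24 weeks.
Without S4→S7, S7's earliest start moves from 9 to 5.
After: S3→S4→S5→S8→S9 = 5+4+7+5+1 = 22 → 22 weeks.

22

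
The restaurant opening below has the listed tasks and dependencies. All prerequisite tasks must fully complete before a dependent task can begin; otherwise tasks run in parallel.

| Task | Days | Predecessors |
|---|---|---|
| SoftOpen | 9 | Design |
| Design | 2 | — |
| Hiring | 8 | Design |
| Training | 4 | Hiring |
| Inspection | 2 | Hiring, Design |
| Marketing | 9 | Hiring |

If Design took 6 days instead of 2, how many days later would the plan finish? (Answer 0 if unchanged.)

Critical path before the change: Design→Hiring→Marketing = 2+8+9 = 19 giving 19 days.
Design is on the critical path; changing it to 6 makes that path 23 days.
The critical path is still Design→Hiring→Marketing; finish is now 23 days.
Change in finish: 23 − 19 = +4 days.

4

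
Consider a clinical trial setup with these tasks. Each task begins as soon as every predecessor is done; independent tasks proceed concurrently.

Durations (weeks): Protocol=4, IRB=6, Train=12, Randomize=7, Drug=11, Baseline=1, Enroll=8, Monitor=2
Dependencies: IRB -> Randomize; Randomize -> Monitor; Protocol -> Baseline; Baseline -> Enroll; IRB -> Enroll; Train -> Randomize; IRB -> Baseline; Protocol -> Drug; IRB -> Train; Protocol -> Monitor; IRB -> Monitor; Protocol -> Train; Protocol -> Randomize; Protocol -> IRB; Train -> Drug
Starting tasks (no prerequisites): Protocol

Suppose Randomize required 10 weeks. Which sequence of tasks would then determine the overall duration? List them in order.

Protocol, IRB, Train, Randomize, Monitor

Baseline: Protocol→IRB→Train→Drug = 4+6+12+11 = 33 → 33 weeks.
Randomize has 2 weeks of float (longest path through it is 31).
New critical path: Protocol→IRB→Train→Randomize→Monitor = 4+6+12+10+2 = 34 ⇒ 34 weeks.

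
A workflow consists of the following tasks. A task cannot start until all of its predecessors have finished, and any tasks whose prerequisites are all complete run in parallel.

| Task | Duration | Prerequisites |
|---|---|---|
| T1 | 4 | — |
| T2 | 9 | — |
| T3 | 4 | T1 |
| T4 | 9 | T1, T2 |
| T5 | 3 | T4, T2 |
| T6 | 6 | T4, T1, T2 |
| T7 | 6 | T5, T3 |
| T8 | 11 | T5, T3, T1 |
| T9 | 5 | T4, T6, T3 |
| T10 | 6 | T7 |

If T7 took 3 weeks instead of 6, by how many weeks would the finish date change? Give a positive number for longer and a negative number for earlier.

Actual critical path: T2→T4→T5→T7→T10 = 9+9+3+6+6 = 33 ⇒ 33 weeks.
T7 lies on that path, so at 3 weeks the path becomes 30 weeks.
New critical path: T2→T4→T5→T8 = 9+9+3+11 = 32 ⇒ 32 weeks.
Change in finish: 32 − 33 = -1 weeks.

-1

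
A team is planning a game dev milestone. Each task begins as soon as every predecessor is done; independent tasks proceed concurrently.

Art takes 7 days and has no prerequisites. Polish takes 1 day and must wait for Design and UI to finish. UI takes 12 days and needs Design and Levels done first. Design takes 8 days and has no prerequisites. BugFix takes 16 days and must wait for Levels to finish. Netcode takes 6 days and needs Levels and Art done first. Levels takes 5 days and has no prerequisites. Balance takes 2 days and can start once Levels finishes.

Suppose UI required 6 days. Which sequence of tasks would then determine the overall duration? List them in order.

Levels, BugFix

The binding path is Design→UI→Polish = 8+12+1 = 21; finish at 21 days.
Since UI is critical, the -6 change carries straight to that chain (now 15 days).
The binding chain switches to Levels→BugFix = 5+16 = 21; finish 21 days.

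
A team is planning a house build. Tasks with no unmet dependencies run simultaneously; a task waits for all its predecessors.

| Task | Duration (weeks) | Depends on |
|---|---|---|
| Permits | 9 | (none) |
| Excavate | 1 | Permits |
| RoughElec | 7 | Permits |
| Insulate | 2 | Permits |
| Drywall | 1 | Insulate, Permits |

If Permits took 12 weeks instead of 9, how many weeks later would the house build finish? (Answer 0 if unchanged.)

The binding path is Permits→RoughElec = 9+7 = 16; finish at 16 weeks.
Permits is on the critical path; changing it to 12 makes that path 19 weeks.
That remains the longest chain; total 19 weeks.
Change in finish: 19 − 16 = +3 weeks.

3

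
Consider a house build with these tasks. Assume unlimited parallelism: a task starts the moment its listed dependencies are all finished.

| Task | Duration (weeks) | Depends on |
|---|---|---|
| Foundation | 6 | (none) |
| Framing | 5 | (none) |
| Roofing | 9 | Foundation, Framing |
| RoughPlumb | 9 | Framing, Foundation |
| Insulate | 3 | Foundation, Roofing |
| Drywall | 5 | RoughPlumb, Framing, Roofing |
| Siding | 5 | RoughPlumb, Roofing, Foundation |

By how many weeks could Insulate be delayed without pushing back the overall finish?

2

Critical path: Foundation→Roofing→Drywall = 6+9+5 = 20, so the finish is 20 weeks.
Longest path through Insulate: 18 weeks (earliest finish 18, latest finish 20).
Float = 20 − 18 = 2.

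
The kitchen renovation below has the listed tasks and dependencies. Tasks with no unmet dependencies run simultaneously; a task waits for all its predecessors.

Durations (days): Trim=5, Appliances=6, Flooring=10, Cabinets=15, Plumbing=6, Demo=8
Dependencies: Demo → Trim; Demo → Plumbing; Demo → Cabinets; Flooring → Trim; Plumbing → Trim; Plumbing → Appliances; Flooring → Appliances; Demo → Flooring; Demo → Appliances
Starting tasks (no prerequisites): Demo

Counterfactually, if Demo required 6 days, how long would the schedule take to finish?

Baseline: Demo→Flooring→Appliances = 8+10+6 = 24 → 24 days.
Demo is on the critical path; changing it to 6 makes that path 22 days.
The critical path is still Demo→Flooring→Appliances; finish is now 22 days.

22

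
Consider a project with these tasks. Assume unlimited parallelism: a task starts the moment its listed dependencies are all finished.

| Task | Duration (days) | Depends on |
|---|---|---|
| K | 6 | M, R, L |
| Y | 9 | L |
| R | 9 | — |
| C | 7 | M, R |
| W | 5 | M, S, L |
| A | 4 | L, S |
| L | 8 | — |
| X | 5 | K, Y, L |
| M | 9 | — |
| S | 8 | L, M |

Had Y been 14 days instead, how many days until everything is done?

27

As given, the longest chain is L→Y→X = 8+9+5 = 22, so the finish is 22 days.
Y lies on that path, so at 14 days the path becomes 27 days.
That remains the longest chain; total 27 days.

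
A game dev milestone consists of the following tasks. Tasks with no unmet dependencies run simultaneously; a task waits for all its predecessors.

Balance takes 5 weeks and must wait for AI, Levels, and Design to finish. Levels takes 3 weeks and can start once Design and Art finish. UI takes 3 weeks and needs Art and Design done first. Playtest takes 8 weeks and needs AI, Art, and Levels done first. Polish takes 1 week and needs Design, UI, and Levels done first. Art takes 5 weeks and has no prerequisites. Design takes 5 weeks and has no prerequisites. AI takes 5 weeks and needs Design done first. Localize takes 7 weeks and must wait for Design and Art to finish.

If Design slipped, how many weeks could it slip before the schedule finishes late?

The longest chain is Design→AI→Playtest = 5+5+8 = 18; overall finish 18 weeks.
Design finishes as early as 5 and must finish by 5.
Float = 18 − 18 = 0.

0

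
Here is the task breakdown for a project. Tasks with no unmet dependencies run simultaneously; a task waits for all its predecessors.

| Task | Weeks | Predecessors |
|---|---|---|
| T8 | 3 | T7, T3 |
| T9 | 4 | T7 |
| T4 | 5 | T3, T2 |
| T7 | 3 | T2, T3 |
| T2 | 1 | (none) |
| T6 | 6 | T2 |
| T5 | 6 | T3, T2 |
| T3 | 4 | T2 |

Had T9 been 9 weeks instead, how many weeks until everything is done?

17

As given, the longest chain is T2→T3→T7→T9 = 1+4+3+4 = 12, so the finish is 12 weeks.
T9 lies on that path, so at 9 weeks the path becomes 17 weeks.
The critical path is still T2→T3→T7→T9; finish is now 17 weeks.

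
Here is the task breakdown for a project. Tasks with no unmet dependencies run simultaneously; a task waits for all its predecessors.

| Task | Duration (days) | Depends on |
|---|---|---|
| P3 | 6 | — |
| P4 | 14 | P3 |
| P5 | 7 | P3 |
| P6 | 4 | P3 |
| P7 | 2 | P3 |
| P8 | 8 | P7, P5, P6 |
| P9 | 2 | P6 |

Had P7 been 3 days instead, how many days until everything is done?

21

Actual critical path: P3→P5→P8 = 6+7+8 = 21 ⇒ 21 days.
The longest path through P7 is only 16 days, so P7 has float 5.
That remains the longest chain; total 21 days.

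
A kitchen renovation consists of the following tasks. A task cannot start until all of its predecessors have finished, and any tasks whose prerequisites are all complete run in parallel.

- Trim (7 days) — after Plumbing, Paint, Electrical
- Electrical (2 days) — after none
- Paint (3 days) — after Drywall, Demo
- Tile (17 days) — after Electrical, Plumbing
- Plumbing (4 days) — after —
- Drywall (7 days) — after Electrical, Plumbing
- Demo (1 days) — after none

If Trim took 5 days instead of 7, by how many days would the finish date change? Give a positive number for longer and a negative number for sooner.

0

The binding path is Plumbing→Drywall→Paint→Trim = 4+7+3+7 = 21; finish at 21 days.
Since Trim is critical, the -2 change carries straight to that chain (now 19 days).
Now Plumbing→Tile = 4+17 = 21 is longest, so the finish becomes 21 days.
Change in finish: 21 − 21 = +0 days.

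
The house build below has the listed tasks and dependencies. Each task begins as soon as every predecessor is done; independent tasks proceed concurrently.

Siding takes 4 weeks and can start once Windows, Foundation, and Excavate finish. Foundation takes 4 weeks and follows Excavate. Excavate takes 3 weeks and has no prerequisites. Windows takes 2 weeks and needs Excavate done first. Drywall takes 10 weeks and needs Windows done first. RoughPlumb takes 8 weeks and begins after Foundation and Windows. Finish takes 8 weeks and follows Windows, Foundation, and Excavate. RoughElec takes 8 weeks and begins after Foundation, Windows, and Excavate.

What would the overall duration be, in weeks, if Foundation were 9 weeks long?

Actual critical path: Excavate→Foundation→RoughPlumb = 3+4+8 = 15 ⇒ 15 weeks.
Foundation is on the critical path; changing it to 9 makes that path 20 weeks.
That remains the longest chain; total 20 weeks.

20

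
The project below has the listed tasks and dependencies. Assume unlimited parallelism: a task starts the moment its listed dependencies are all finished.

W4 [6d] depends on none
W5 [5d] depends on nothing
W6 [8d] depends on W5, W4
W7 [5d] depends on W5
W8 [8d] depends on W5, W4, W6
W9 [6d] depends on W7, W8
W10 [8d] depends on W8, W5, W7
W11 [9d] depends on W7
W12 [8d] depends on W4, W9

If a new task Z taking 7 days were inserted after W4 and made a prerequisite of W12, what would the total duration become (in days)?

Originally the job takes 36 days.
With Z inserted, W12 now waits for max(W4, W9, Z).
New critical path: W4→W6→W8→W9→W12 = 6+8+8+6+8 = 36 ⇒ 36 days.

36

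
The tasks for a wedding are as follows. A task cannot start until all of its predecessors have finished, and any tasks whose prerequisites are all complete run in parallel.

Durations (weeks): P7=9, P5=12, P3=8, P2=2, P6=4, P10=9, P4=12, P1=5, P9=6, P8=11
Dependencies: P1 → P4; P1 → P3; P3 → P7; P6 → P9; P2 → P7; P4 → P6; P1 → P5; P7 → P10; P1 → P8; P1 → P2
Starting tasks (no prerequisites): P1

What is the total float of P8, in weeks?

15

P1→P3→P7→P10 = 5+8+9+9 = 31 sets the makespan at 31 weeks.
Longest path through P8: 16 weeks (earliest finish 16, latest finish 31).
Float = 31 − 16 = 15.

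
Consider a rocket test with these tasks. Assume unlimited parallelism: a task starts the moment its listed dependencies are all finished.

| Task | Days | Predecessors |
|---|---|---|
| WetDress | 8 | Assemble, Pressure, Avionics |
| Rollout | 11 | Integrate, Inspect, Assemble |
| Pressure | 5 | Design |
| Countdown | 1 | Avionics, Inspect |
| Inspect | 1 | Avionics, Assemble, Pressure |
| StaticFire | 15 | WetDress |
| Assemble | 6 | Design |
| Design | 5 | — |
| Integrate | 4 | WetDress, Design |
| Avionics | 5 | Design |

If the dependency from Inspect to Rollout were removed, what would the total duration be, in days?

34

With the dependency in place, Design→Assemble→WetDress→StaticFire = 5+6+8+15 = 34 sets the finish at 34 days.
Dropping Inspect→Rollout doesn't change Rollout's earliest start (23); another predecessor still binds.
After: Design→Assemble→WetDress→StaticFire = 5+6+8+15 = 34 → 34 days.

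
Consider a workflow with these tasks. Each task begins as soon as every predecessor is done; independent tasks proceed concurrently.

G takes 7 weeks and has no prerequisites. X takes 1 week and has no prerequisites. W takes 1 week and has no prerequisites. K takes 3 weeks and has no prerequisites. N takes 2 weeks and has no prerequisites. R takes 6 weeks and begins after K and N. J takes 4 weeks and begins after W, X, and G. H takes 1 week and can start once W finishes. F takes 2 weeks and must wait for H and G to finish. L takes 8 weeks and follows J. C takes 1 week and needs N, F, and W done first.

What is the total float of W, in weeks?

G→J→L = 7+4+8 = 19 sets the makespan at 19 weeks.
W finishes as early as 1 and must finish by 7.
Float = 19 − 13 = 6.

6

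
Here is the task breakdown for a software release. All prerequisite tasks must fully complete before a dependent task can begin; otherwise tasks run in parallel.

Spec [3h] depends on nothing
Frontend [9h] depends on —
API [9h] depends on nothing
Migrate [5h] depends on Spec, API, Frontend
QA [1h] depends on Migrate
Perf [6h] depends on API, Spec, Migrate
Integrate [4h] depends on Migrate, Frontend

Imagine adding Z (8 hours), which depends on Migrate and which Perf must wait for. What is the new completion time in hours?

Originally the plan takes 20 hours.
With Z inserted, Perf now waits for max(API, Spec, Migrate, Z).
New critical path: Frontend→Migrate→Z→Perf = 9+5+8+6 = 28 ⇒ 28 hours.

28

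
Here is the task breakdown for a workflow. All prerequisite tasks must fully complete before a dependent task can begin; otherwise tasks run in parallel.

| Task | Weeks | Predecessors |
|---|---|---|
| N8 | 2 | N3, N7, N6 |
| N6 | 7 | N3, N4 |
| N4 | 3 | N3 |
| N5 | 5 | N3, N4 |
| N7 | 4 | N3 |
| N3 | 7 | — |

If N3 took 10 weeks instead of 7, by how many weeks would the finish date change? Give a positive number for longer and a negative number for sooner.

Actual critical path: N3→N4→N6→N8 = 7+3+7+2 = 19 ⇒ 19 weeks.
Since N3 is critical, the +3 change carries straight to that chain (now 22 weeks).
No other chain overtakes it, so the finish is 22 weeks.
Change in finish: 22 − 19 = +3 weeks.

3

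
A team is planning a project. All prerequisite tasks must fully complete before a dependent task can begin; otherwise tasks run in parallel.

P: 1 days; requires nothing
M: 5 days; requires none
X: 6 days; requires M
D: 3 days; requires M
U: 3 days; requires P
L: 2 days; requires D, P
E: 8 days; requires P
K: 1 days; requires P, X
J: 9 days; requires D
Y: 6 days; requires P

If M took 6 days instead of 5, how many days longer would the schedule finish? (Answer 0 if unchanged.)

Baseline: M→D→J = 5+3+9 = 17 → 17 days.
M is on the critical path; changing it to 6 makes that path 18 days.
That remains the longest chain; total 18 days.
Change in finish: 18 − 17 = +1 days.

1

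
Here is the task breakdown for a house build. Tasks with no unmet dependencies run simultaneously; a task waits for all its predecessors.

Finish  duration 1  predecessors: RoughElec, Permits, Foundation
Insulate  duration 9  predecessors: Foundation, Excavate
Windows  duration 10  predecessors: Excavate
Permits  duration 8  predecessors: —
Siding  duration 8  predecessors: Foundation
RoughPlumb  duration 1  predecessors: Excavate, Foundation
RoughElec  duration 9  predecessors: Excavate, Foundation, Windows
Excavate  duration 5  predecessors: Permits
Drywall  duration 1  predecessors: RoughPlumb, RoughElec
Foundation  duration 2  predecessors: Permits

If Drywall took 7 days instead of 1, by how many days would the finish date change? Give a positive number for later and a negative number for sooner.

The binding path is Permits→Excavate→Windows→RoughElec→Drywall = 8+5+10+9+1 = 33; finish at 33 days.
Since Drywall is critical, the +6 change carries straight to that chain (now 39 days).
That remains the longest chain; total 39 days.
Change in finish: 39 − 33 = +6 days.

6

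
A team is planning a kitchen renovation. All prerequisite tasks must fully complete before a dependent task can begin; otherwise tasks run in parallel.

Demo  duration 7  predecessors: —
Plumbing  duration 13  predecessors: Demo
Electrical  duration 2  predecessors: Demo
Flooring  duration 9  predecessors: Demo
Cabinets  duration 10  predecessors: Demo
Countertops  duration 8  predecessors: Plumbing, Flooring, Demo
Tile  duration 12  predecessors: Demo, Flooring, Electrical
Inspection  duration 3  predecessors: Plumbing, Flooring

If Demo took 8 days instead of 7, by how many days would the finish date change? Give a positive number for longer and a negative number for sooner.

The binding path is Demo→Plumbing→Countertops = 7+13+8 = 28; finish at 28 days.
Demo is on the critical path; changing it to 8 makes that path 29 days.
No other chain overtakes it, so the finish is 29 days.
Change in finish: 29 − 28 = +1 days.

1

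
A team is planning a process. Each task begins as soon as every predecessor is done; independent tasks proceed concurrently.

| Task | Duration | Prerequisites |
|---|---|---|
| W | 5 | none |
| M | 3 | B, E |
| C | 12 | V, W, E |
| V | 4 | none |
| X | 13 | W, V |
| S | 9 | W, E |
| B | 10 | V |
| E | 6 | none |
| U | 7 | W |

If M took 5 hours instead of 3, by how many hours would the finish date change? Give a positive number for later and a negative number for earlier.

Critical path before the change: E→C = 6+12 = 18 giving 18 hours.
M has 1 hour of float (longest path through it is 17).
New critical path: V→B→M = 4+10+5 = 19 ⇒ 19 hours.
Change in finish: 19 − 18 = +1 hours.

1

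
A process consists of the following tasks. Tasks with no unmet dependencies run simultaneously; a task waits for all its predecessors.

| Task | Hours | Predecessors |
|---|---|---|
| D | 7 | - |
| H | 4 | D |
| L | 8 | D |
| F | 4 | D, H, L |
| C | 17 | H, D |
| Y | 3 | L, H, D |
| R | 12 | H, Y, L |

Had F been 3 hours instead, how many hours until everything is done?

30

Critical path before the change: D→L→Y→R = 7+8+3+12 = 30 giving 30 hours.
F is off the critical path — its longest chain is 19 hours, giving 11 of slack.
No other chain overtakes it, so the finish is 30 hours.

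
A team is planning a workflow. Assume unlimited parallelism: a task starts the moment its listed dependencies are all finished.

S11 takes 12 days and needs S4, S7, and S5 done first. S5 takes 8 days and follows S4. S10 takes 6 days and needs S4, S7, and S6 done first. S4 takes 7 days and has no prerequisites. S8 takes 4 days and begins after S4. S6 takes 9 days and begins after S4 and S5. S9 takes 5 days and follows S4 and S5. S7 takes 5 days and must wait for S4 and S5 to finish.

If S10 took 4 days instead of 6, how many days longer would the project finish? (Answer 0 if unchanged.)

As given, the longest chain is S4→S5→S7→S11 = 7+8+5+12 = 32, so the finish is 32 days.
S10 is off the critical path — its longest chain is 30 days, giving 2 of slack.
No other chain overtakes it, so the finish is 32 days.
Change in finish: 32 − 32 = +0 days.

0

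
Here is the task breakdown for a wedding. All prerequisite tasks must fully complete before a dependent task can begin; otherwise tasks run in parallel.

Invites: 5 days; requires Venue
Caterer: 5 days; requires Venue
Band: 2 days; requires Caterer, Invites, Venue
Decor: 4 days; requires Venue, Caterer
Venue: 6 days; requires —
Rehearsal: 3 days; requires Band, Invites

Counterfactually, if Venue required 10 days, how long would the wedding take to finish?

20

The binding path is Venue→Caterer→Band→Rehearsal = 6+5+2+3 = 16; finish at 16 days.
Venue lies on that path, so at 10 days the path becomes 20 days.
That remains the longest chain; total 20 days.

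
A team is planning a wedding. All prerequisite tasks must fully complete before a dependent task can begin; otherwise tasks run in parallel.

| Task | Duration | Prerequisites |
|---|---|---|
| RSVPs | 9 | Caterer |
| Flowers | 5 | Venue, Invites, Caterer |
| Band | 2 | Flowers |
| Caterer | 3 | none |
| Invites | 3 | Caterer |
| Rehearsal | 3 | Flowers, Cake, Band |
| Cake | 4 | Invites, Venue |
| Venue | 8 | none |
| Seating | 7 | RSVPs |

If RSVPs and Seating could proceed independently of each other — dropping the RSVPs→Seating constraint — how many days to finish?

Before: longest chain Caterer→RSVPs→Seating = 3+9+7 = 19, finish 19.
Without RSVPs→Seating, Seating's earliest start moves from 12 to 0.
The longest chain is now Venue→Flowers→Band→Rehearsal = 8+5+2+3 = 18, so the wedding takes 18 days.

18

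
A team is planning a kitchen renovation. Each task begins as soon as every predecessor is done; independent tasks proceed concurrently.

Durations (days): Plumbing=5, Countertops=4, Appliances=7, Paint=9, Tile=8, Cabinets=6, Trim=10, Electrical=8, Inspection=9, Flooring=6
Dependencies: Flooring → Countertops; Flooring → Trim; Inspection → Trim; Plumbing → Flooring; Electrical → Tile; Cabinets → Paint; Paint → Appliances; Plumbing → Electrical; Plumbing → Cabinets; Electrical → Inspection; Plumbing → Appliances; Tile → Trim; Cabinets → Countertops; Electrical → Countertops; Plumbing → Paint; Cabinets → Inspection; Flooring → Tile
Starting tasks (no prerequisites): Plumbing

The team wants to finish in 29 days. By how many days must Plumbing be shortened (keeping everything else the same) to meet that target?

Current finish: 32 days; target: 29.
Plumbing is on every critical path, so each day cut from Plumbing cuts the finish by one (this holds down to a finish of 28).
Need 32 − 29 = 3 days off Plumbing → Plumbing becomes 2 days, finish becomes 29.

3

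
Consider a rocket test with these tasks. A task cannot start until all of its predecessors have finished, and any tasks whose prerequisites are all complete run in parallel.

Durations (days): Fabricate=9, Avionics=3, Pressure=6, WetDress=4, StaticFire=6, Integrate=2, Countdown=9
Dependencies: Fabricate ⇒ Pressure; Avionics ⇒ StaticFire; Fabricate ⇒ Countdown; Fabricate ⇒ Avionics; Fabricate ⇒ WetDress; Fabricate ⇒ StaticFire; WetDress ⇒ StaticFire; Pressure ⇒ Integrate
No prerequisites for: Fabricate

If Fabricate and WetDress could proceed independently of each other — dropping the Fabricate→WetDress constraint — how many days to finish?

18

Before: longest chain Fabricate→WetDress→StaticFire = 9+4+6 = 19, finish 19.
Without Fabricate→WetDress, WetDress's earliest start moves from 9 to 0.
New critical path: Fabricate→Avionics→StaticFire = 9+3+6 = 18 ⇒ 18 days.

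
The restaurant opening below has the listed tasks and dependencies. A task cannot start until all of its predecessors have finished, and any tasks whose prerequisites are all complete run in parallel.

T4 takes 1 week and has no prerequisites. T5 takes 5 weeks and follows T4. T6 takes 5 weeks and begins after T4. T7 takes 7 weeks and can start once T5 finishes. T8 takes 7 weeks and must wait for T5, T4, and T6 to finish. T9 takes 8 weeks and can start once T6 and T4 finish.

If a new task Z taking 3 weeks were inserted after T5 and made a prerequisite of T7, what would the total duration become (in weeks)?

16

Originally the restaurant opening takes 14 weeks.
With Z inserted, T7 now waits for max(T5, Z).
New critical path: T4→T5→Z→T7 = 1+5+3+7 = 16 ⇒ 16 weeks.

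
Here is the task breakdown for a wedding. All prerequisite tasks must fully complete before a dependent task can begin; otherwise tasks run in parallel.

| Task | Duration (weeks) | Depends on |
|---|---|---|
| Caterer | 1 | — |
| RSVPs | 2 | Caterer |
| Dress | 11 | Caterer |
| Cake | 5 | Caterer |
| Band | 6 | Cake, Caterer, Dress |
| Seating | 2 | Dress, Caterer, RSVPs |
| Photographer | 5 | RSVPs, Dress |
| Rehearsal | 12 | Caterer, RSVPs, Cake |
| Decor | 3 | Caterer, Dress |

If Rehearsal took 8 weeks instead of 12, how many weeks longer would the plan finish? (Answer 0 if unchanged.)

Actual critical path: Caterer→Cake→Rehearsal = 1+5+12 = 18 ⇒ 18 weeks.
Since Rehearsal is critical, the -4 change carries straight to that chain (now 14 weeks).
New critical path: Caterer→Dress→Band = 1+11+6 = 18 ⇒ 18 weeks.
Change in finish: 18 − 18 = +0 weeks.

0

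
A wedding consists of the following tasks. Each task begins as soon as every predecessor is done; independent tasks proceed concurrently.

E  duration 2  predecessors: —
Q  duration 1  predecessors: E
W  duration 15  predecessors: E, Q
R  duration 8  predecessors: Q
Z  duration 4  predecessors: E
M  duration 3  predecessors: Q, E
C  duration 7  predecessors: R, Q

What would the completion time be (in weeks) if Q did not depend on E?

17

Before: longest chain E→Q→W = 2+1+15 = 18, finish 18.
Without E→Q, Q's earliest start moves from 2 to 0.
After: E→W = 2+15 = 17 → 17 weeks.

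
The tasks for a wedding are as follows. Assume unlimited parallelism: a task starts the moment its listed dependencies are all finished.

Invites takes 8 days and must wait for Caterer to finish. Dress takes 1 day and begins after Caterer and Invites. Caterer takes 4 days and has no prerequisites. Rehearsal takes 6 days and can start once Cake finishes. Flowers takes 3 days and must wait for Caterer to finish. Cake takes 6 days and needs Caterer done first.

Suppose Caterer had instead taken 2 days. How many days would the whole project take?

14

Critical path before the change: Caterer→Cake→Rehearsal = 4+6+6 = 16 giving 16 days.
Since Caterer is critical, the -2 change carries straight to that chain (now 14 days).
That remains the longest chain; total 14 days.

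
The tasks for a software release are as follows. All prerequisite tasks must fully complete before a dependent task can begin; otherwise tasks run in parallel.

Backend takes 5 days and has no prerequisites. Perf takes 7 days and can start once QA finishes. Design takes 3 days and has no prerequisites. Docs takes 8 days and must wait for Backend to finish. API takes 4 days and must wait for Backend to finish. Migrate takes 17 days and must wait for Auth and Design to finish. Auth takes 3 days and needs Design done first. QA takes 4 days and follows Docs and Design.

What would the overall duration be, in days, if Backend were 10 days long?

Critical path before the change: Backend→Docs→QA→Perf = 5+8+4+7 = 24 giving 24 days.
Since Backend is critical, the +5 change carries straight to that chain (now 29 days).
That remains the longest chain; total 29 days.

29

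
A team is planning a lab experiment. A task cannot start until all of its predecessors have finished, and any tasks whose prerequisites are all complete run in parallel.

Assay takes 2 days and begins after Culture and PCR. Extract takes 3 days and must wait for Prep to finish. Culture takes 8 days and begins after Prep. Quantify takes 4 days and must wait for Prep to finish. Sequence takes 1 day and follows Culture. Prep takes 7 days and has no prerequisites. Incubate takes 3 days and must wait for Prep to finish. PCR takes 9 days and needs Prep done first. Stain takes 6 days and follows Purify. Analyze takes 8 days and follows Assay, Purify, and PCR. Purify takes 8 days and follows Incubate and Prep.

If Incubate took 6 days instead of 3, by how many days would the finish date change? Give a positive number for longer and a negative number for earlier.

3

As given, the longest chain is Prep→Incubate→Purify→Analyze = 7+3+8+8 = 26, so the finish is 26 days.
Incubate is on the critical path; changing it to 6 makes that path 29 days.
The critical path is still Prep→Incubate→Purify→Analyze; finish is now 29 days.
Change in finish: 29 − 26 = +3 days.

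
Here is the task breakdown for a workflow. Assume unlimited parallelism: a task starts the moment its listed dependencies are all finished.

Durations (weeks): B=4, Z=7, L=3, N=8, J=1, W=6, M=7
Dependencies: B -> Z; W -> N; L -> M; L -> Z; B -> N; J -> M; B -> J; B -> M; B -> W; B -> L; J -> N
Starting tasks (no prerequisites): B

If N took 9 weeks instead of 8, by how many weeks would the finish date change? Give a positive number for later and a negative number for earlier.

1

Baseline: B→W→N = 4+6+8 = 18 → 18 weeks.
Since N is critical, the +1 change carries straight to that chain (now 19 weeks).
The critical path is still B→W→N; finish is now 19 weeks.
Change in finish: 19 − 18 = +1 weeks.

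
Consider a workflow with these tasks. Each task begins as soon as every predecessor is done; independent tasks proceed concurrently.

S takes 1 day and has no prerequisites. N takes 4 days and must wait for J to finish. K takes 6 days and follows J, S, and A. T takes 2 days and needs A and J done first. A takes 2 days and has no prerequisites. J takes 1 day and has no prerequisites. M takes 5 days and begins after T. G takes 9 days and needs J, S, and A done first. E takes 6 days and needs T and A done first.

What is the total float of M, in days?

2

A→G = 2+9 = 11 sets the makespan at 11 days.
The longest chain containing M totals 9 days.
Float = 11 − 9 = 2.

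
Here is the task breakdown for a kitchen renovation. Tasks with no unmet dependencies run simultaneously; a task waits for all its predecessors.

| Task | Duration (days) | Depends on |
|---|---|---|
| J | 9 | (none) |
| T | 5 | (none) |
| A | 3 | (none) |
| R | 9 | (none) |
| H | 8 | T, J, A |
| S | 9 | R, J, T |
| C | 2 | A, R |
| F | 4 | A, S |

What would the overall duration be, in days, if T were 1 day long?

The binding path is J→S→F = 9+9+4 = 22; finish at 22 days.
The longest path through T is only 18 days, so T has float 4.
That remains the longest chain; total 22 days.

22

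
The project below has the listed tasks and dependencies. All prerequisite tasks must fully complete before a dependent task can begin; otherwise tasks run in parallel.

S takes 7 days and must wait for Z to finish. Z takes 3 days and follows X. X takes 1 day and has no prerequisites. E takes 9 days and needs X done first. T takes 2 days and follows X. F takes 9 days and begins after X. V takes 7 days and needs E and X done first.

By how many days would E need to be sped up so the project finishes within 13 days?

Current finish: 17 days; target: 13.
E is on every critical path, so each day cut from E cuts the finish by one (this holds down to a finish of 11).
Need 17 − 13 = 4 days off E → E becomes 5 days, finish becomes 13.

4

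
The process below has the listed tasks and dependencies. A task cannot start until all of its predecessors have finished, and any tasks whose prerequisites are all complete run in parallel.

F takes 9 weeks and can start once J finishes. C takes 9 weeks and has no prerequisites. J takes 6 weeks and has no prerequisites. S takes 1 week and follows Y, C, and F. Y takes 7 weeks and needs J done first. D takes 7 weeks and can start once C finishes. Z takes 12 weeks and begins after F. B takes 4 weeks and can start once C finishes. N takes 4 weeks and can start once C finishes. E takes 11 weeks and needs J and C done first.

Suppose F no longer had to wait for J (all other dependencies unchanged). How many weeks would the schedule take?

Before: longest chain J→F→Z = 6+9+12 = 27, finish 27.
Without J→F, F's earliest start moves from 6 to 0.
New critical path: F→Z = 9+12 = 21 ⇒ 21 weeks.

21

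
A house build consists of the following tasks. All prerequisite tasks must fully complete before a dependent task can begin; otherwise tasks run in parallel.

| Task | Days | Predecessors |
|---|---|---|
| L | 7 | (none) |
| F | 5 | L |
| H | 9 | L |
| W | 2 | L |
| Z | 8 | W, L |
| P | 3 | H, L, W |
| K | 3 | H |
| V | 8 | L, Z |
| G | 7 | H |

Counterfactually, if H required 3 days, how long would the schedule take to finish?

25

Actual critical path: L→W→Z→V = 7+2+8+8 = 25 ⇒ 25 days.
H is off the critical path — its longest chain is 23 days, giving 2 of slack.
No other chain overtakes it, so the finish is 25 days.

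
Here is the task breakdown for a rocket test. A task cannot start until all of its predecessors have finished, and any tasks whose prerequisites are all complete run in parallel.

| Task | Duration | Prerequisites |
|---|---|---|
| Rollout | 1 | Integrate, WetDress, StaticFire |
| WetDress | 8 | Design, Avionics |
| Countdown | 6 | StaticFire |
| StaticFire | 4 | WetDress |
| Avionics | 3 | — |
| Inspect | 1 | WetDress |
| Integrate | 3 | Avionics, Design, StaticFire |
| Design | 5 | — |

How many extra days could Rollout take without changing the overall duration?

2

Design→WetDress→StaticFire→Countdown = 5+8+4+6 = 23 sets the makespan at 23 days.
Rollout finishes as early as 21 and must finish by 23.
So Rollout can slip 23 − 21 = 2 days.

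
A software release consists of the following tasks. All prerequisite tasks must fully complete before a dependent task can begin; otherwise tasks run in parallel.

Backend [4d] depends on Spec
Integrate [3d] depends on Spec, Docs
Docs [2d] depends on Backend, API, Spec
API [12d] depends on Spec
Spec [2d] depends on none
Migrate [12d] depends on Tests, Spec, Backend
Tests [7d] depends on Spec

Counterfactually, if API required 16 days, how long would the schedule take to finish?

23

Critical path before the change: Spec→Tests→Migrate = 2+7+12 = 21 giving 21 days.
API is off the critical path — its longest chain is 19 days, giving 2 of slack.
The binding chain switches to Spec→API→Docs→Integrate = 2+16+2+3 = 23; finish 23 days.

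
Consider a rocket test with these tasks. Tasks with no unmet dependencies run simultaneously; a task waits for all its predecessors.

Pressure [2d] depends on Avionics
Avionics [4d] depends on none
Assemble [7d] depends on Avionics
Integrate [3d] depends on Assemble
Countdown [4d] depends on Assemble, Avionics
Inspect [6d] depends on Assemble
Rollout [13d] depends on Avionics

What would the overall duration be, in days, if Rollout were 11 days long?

Critical path before the change: Avionics→Rollout = 4+13 = 17 giving 17 days.
Rollout lies on that path, so at 11 days the path becomes 15 days.
Now Avionics→Assemble→Inspect = 4+7+6 = 17 is longest, so the finish becomes 17 days.

17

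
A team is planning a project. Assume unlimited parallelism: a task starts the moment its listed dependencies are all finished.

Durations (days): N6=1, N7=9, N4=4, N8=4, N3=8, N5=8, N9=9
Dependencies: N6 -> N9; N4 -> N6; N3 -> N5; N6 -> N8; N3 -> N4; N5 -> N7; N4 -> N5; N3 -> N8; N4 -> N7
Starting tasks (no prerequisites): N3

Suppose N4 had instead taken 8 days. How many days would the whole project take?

33

Actual critical path: N3→N4→N5→N7 = 8+4+8+9 = 29 ⇒ 29 days.
N4 is on the critical path; changing it to 8 makes that path 33 days.
The critical path is still N3→N4→N5→N7; finish is now 33 days.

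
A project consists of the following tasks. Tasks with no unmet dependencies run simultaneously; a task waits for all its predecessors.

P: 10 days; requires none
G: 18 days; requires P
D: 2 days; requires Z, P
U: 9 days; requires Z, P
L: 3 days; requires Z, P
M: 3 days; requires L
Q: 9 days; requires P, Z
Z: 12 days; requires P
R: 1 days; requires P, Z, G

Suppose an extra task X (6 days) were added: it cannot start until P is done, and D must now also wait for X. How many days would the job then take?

Originally the job takes 31 days.
With X inserted, D now waits for max(Z, P, X).
New critical path: P→Z→U = 10+12+9 = 31 ⇒ 31 days.

31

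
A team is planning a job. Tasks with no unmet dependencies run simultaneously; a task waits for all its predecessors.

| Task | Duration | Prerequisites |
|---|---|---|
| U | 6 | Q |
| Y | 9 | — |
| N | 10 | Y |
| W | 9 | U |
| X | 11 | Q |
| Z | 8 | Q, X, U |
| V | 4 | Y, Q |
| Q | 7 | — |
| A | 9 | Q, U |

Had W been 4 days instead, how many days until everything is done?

Actual critical path: Q→X→Z = 7+11+8 = 26 ⇒ 26 days.
The longest path through W is only 22 days, so W has float 4.
No other chain overtakes it, so the finish is 26 days.

26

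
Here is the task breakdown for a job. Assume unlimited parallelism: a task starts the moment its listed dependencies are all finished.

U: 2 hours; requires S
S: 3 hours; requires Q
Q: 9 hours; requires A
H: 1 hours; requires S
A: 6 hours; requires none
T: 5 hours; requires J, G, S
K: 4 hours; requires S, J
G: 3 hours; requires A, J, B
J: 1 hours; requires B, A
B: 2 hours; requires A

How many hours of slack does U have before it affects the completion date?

The longest chain is A→Q→S→T = 6+9+3+5 = 23; overall finish 23 hours.
U finishes as early as 20 and must finish by 23.
Slack of U = 21 − 18 = 3 hours.

3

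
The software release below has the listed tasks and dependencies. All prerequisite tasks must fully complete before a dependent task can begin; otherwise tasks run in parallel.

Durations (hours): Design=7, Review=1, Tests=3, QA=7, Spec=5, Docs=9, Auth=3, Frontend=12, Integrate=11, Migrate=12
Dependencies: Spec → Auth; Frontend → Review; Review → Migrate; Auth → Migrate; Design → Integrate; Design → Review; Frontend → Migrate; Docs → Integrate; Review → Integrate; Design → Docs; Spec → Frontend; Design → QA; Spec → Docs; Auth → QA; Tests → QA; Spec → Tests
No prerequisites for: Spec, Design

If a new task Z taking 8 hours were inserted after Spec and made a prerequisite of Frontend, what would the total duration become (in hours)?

Originally the project takes 30 hours.
With Z inserted, Frontend now waits for max(Spec, Z).
New critical path: Spec→Z→Frontend→Review→Migrate = 5+8+12+1+12 = 38 ⇒ 38 hours.

38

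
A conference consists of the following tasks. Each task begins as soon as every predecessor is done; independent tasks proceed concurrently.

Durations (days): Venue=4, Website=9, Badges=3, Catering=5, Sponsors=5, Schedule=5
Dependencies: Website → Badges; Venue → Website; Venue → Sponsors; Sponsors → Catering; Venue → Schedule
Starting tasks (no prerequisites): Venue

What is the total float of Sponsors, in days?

The longest chain is Venue→Website→Badges = 4+9+3 = 16; overall finish 16 days.
Longest path through Sponsors: 14 days (earliest finish 9, latest finish 11).
Slack of Sponsors = 6 − 4 = 2 days.

2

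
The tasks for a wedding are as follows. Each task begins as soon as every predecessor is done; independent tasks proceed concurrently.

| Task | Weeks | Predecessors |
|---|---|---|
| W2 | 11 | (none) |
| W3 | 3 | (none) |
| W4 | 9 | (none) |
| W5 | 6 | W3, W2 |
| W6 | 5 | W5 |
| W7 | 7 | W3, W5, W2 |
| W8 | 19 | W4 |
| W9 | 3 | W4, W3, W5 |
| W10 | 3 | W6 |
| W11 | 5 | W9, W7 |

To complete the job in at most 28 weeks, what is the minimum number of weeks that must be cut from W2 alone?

Current finish: 29 weeks; target: 28.
W2 is on every critical path, so each week cut from W2 cuts the finish by one (this holds down to a finish of 28).
Need 29 − 28 = 1 week off W2 → W2 becomes 10 weeks, finish becomes 28.

1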